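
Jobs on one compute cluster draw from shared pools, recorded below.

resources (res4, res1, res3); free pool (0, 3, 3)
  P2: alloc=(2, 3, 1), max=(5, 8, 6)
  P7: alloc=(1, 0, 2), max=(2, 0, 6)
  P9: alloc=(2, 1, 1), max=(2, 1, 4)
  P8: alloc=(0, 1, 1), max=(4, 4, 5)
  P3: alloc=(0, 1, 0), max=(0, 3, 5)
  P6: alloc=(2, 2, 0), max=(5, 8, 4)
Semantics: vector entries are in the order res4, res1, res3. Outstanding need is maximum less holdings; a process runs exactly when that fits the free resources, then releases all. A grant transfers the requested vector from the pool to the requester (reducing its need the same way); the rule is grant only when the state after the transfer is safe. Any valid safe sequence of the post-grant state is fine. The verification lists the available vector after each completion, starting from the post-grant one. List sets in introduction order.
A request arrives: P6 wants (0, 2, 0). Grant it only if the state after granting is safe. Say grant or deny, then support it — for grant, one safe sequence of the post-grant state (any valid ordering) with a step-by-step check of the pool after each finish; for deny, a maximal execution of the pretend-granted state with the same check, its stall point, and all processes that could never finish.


DENY — the pretend-granted state is unsafe.
Key observation: after P9, P7, P3 the pool peaks at (3, 3, 6), and each blocked process is short somewhere: P2 on res1; P8 on res4; P6 on res1.
After a pretend grant, a maximal execution: P9, P7, P3 — then nothing else fits. Check, step by step:
  pool = (0, 1, 3)
  run P9 (needs (0, 0, 3), free (0, 1, 3)); after release of (2, 1, 1) the pool is (2, 2, 4)
  run P7 (needs (1, 0, 4), free (2, 2, 4)); after release of (1, 0, 2) the pool is (3, 2, 6)
  run P3 (needs (0, 2, 5), free (3, 2, 6)); after release of (0, 1, 0) the pool is (3, 3, 6)
  P2 still needs (3, 5, 5) but only (3, 3, 6) is free — short on res1
  P8 still needs (4, 3, 4) but only (3, 3, 6) is free — short on res4
  P6 still needs (3, 4, 4) but only (3, 3, 6) is free — short on res1
Had the request been granted, P2, P8 and P6 could never finish.


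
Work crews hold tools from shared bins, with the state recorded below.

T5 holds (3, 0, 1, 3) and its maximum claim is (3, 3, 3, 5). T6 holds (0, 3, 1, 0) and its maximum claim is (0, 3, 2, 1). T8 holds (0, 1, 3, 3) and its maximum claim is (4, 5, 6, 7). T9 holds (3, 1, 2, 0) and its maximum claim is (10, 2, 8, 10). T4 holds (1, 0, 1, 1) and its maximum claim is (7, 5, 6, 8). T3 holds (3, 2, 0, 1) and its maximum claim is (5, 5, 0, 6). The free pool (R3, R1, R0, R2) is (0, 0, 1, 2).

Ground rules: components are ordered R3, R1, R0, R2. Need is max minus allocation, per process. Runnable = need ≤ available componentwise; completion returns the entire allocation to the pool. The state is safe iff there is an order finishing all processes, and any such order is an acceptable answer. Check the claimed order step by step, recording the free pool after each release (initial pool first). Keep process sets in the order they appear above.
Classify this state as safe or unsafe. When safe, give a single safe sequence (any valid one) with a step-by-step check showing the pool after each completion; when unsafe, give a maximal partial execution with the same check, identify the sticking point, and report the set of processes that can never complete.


SAFE. One safe sequence: T6, T5, T3, T8, T4, T9.
Key observation: T6 is the earliest step where a requested resource binds exactly: need (0, 0, 1, 1), pool (0, 0, 1, 2) at its turn.
Verifying each step:
  pool = (0, 0, 1, 2)
  T6: need (0, 0, 1, 1) fits (0, 0, 1, 2); releases (0, 3, 1, 0), pool now (0, 3, 2, 2)
  T5: need (0, 3, 2, 2) fits (0, 3, 2, 2); releases (3, 0, 1, 3), pool now (3, 3, 3, 5)
  T3: need (2, 3, 0, 5) fits (3, 3, 3, 5); releases (3, 2, 0, 1), pool now (6, 5, 3, 6)
  T8: need (4, 4, 3, 4) fits (6, 5, 3, 6); releases (0, 1, 3, 3), pool now (6, 6, 6, 9)
  T4: need (6, 5, 5, 7) fits (6, 6, 6, 9); releases (1, 0, 1, 1), pool now (7, 6, 7, 10)
  T9: need (7, 1, 6, 10) fits (7, 6, 7, 10); releases (3, 1, 2, 0), pool now (10, 7, 9, 10)


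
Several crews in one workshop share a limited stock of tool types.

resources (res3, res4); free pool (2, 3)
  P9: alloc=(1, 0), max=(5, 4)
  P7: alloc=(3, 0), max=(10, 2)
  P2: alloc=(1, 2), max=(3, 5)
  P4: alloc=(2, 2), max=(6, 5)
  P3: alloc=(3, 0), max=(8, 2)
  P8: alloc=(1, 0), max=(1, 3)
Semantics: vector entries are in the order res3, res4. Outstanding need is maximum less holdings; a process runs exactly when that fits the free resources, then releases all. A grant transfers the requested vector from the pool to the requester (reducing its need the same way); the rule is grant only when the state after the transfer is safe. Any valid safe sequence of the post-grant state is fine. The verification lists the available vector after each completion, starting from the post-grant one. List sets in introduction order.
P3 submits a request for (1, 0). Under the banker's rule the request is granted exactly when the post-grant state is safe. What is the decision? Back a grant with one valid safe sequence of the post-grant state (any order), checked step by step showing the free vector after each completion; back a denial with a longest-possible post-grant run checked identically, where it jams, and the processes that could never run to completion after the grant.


DENY: after the grant no complete ordering would exist.
Key observation: after P8, P2 complete, (3, 5) is the best the pool ever gets, yet each leftover process wants more res3.
After a pretend grant, a maximal execution: P8, P2 — then nothing else fits. Verifying each step:
  pool = (1, 3)
  P8: need (0, 3) fits (1, 3); releases (1, 0), pool now (2, 3)
  P2: need (2, 3) fits (2, 3); releases (1, 2), pool now (3, 5)
  P9 cannot run: need (4, 4) vs free (3, 5) (insufficient res3)
  P7 cannot run: need (7, 2) vs free (3, 5) (insufficient res3)
  P4 cannot run: need (4, 3) vs free (3, 5) (insufficient res3)
  P3 cannot run: need (4, 2) vs free (3, 5) (insufficient res3)
Had the request been granted, P9, P7, P4 and P3 could never finish.


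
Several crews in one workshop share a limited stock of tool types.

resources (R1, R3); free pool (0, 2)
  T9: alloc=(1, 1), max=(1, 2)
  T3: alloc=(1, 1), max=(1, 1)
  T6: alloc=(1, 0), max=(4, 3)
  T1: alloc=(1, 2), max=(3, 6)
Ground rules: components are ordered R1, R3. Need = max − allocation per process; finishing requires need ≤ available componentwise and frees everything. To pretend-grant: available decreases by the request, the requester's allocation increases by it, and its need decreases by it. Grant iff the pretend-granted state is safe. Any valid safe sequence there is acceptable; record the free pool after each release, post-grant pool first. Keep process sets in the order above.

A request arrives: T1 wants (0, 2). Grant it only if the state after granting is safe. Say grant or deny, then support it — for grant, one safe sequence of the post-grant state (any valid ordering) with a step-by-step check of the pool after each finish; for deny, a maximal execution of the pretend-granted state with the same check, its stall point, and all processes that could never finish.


GRANT: granting preserves safety; a valid post-grant sequence is T3, T9, T1, T6.
Key observation: even at the reduced pool (0, 0), T3 fits immediately, so safety survives the grant.
Check on the post-grant state, step by step:
  pool = (0, 0)
  T3 needs (0, 0) <= (0, 0) -> finishes; pool += (1, 1) = (1, 1)
  T9 needs (0, 1) <= (1, 1) -> finishes; pool += (1, 1) = (2, 2)
  T1 needs (2, 2) <= (2, 2) -> finishes; pool += (1, 4) = (3, 6)
  T6 needs (3, 3) <= (3, 6) -> finishes; pool += (1, 0) = (4, 6)


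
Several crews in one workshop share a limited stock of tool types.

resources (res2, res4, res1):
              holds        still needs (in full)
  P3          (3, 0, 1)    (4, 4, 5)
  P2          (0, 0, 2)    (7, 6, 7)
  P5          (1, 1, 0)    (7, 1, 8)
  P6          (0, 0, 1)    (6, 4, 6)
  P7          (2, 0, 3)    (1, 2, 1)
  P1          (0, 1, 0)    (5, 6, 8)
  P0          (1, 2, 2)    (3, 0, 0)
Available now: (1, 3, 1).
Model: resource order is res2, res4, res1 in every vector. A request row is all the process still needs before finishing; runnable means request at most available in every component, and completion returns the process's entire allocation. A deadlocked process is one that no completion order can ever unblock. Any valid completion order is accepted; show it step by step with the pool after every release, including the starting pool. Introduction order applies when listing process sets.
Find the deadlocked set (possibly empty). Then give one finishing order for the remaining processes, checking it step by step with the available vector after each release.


Nothing here is deadlocked.
Key observation: beginning at P7, releases accumulate fast enough that every process eventually fits.
The rest can finish in the order P7, P0, P3, P6, P5, P2, P1. Verifying each step:
  pool = (1, 3, 1)
  P7 needs (1, 2, 1) <= (1, 3, 1) -> finishes; pool += (2, 0, 3) = (3, 3, 4)
  P0 needs (3, 0, 0) <= (3, 3, 4) -> finishes; pool += (1, 2, 2) = (4, 5, 6)
  P3 needs (4, 4, 5) <= (4, 5, 6) -> finishes; pool += (3, 0, 1) = (7, 5, 7)
  P6 needs (6, 4, 6) <= (7, 5, 7) -> finishes; pool += (0, 0, 1) = (7, 5, 8)
  P5 needs (7, 1, 8) <= (7, 5, 8) -> finishes; pool += (1, 1, 0) = (8, 6, 8)
  P2 needs (7, 6, 7) <= (8, 6, 8) -> finishes; pool += (0, 0, 2) = (8, 6, 10)
  P1 needs (5, 6, 8) <= (8, 6, 10) -> finishes; pool += (0, 1, 0) = (8, 7, 10)


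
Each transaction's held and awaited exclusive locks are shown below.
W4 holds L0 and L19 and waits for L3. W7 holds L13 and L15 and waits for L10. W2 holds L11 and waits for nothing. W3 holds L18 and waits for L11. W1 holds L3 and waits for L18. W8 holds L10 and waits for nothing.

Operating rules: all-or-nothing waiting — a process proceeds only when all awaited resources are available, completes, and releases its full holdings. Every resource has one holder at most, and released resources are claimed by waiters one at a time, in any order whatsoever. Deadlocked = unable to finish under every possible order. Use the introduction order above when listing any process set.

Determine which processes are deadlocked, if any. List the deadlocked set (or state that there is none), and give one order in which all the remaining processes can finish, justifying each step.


The deadlocked set is empty.
Key observation: the wait graph is acyclic; completion cascades from the unblocked processes through everyone else.
One completion order for the rest: W8, W2, W3, W1, W4, W7.
Verifying each step:
  run W8 (it waits on nothing); releases L10
  run W2 (it waits on nothing); releases L11
  W3 waits on L11 — all released -> runs and releases L18
  W1 waits on L18 — all released -> runs and releases L3
  W4 waits on L3 — all released -> runs and releases L0 and L19
  W7 waits on L10 — all released -> runs and releases L13 and L15


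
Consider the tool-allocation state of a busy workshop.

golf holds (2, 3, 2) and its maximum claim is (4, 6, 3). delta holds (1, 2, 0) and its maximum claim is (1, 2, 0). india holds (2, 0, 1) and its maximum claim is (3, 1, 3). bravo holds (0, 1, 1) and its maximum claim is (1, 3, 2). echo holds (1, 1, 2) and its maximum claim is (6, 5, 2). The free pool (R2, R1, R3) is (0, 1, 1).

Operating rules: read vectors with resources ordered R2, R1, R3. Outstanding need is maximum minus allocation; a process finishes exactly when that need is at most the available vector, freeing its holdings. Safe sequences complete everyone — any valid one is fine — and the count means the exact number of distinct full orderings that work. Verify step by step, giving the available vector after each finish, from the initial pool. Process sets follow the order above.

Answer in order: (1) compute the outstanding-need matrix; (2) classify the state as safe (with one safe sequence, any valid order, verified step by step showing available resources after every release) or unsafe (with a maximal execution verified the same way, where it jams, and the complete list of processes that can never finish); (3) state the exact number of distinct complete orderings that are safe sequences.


(1) Remaining need (order R2, R1, R3):
  golf: (2, 3, 1)
  delta: (0, 0, 0)
  india: (1, 1, 2)
  bravo: (1, 2, 1)
  echo: (5, 4, 0)
(2) The state is SAFE; one workable sequence: delta, bravo, india, golf, echo.
Key observation: the order's first zero-slack moment is bravo ((1, 2, 1) needed, (1, 3, 1) free — a requested resource with nothing to spare).
Verifying each step:
  pool = (0, 1, 1)
  run delta (needs (0, 0, 0), free (0, 1, 1)); after release of (1, 2, 0) the pool is (1, 3, 1)
  run bravo (needs (1, 2, 1), free (1, 3, 1)); after release of (0, 1, 1) the pool is (1, 4, 2)
  run india (needs (1, 1, 2), free (1, 4, 2)); after release of (2, 0, 1) the pool is (3, 4, 3)
  run golf (needs (2, 3, 1), free (3, 4, 3)); after release of (2, 3, 2) the pool is (5, 7, 5)
  run echo (needs (5, 4, 0), free (5, 7, 5)); after release of (1, 1, 2) the pool is (6, 8, 7)
(3) Exactly 1 of the possible complete orderings is a safe sequence.


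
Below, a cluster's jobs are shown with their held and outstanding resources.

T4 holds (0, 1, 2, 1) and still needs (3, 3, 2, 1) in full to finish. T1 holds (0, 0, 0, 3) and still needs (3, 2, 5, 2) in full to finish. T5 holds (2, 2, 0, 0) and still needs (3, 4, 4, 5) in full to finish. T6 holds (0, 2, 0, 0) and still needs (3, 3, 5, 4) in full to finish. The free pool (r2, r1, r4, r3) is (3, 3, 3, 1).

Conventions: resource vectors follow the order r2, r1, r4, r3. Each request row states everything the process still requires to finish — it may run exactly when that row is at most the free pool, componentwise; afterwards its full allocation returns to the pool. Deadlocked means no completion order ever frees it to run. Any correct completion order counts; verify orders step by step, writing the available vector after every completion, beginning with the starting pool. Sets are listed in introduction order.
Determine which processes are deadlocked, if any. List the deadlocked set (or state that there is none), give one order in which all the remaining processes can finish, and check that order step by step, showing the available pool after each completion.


The deadlocked set is empty.
Key observation: starting with T4, each completion frees enough for the next — no one is permanently blocked.
The rest can finish in the order T4, T1, T5, T6. Check, step by step:
  pool = (3, 3, 3, 1)
  T4: need (3, 3, 2, 1) fits (3, 3, 3, 1); releases (0, 1, 2, 1), pool now (3, 4, 5, 2)
  T1: need (3, 2, 5, 2) fits (3, 4, 5, 2); releases (0, 0, 0, 3), pool now (3, 4, 5, 5)
  T5: need (3, 4, 4, 5) fits (3, 4, 5, 5); releases (2, 2, 0, 0), pool now (5, 6, 5, 5)
  T6: need (3, 3, 5, 4) fits (5, 6, 5, 5); releases (0, 2, 0, 0), pool now (5, 8, 5, 5)


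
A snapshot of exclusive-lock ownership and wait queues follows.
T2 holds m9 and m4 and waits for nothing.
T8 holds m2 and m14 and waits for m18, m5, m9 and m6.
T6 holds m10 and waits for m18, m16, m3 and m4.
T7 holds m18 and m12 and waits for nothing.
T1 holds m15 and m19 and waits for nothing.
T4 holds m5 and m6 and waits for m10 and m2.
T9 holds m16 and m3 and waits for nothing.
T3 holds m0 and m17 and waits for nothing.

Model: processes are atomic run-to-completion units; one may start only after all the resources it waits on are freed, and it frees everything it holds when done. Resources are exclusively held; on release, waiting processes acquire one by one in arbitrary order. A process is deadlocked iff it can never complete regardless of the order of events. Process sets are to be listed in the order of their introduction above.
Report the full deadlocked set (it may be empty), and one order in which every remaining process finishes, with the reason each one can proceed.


The deadlocked set is T8 and T4.
Key observation: the wait chain closes on itself along T8 -> T4 -> T8; no other process is dragged down with it.
One completion order for the rest: T9, T3, T1, T2, T7, T6.
Check, step by step:
  run T9 (it waits on nothing); releases m16 and m3
  run T3 (it waits on nothing); releases m0 and m17
  run T1 (it waits on nothing); releases m15 and m19
  run T2 (it waits on nothing); releases m9 and m4
  run T7 (it waits on nothing); releases m18 and m12
  T6 waits on m18, m16, m3 and m4 — all released -> runs and releases m10


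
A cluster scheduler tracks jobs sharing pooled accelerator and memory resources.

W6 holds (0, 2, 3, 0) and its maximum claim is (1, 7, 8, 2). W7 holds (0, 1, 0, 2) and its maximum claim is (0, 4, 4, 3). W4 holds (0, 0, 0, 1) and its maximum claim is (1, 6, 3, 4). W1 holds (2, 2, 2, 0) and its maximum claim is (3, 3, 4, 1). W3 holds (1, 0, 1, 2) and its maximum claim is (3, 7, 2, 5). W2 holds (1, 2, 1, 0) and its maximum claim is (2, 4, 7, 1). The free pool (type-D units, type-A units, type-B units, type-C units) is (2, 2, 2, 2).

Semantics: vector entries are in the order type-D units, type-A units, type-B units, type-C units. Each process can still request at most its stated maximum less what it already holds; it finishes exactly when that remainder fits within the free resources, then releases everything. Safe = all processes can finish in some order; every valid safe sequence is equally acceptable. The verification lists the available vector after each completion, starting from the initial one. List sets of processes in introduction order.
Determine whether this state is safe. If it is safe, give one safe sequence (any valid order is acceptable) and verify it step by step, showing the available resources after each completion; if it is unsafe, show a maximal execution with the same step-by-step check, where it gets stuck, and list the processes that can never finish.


UNSAFE — no complete ordering exists.
Key observation: after W1, W7 the pool peaks at (4, 5, 4, 4), and each blocked process is short somewhere: W6 on type-B units; W4 on type-A units; W3 on type-A units; W2 on type-B units.
Going as far as possible: W1, W7; after that, nothing fits. Check, step by step:
  pool = (2, 2, 2, 2)
  run W1 (needs (1, 1, 2, 1), free (2, 2, 2, 2)); after release of (2, 2, 2, 0) the pool is (4, 4, 4, 2)
  run W7 (needs (0, 3, 4, 1), free (4, 4, 4, 2)); after release of (0, 1, 0, 2) the pool is (4, 5, 4, 4)
  blocked: W6 wants (1, 5, 5, 2), pool (4, 5, 4, 4) — not enough type-B units
  blocked: W4 wants (1, 6, 3, 3), pool (4, 5, 4, 4) — not enough type-A units
  blocked: W3 wants (2, 7, 1, 3), pool (4, 5, 4, 4) — not enough type-A units
  blocked: W2 wants (1, 2, 6, 1), pool (4, 5, 4, 4) — not enough type-B units
Never able to finish: W6, W4, W3 and W2.


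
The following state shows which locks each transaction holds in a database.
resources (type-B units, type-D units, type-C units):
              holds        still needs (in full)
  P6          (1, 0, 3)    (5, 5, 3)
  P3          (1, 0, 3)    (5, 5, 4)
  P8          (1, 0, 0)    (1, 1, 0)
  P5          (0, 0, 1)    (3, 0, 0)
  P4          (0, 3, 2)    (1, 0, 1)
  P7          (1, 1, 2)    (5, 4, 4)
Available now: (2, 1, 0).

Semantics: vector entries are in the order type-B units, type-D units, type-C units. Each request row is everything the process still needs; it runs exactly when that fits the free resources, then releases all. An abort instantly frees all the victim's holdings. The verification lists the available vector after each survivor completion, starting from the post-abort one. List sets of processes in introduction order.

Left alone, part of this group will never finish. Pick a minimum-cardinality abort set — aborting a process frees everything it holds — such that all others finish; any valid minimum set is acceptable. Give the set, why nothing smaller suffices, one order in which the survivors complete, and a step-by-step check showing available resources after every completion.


Minimum abort set: P3 and P7.
Key observation: the deadlocked P6 becomes finishable only because P3 and P7 released (2, 1, 5); it completes at step 4 below.
Minimality, checking each single-abort alternative: P6 alone leaves P3 blocked (short on type-B units and type-D units); P3 alone leaves P6 blocked (short on type-B units and type-D units); P8 alone leaves P6 blocked (short on type-B units and type-D units); P5 alone leaves P6 blocked (short on type-B units and type-D units); P4 alone leaves P6 blocked (short on type-B units and type-D units); P7 alone leaves P6 blocked (short on type-B units).
One survivor order: P8, P5, P4, P6. Verifying each step (post-abort pool first):
  pool = (4, 2, 5)
  P8 needs (1, 1, 0) <= (4, 2, 5) -> finishes; pool += (1, 0, 0) = (5, 2, 5)
  P5 needs (3, 0, 0) <= (5, 2, 5) -> finishes; pool += (0, 0, 1) = (5, 2, 6)
  P4 needs (1, 0, 1) <= (5, 2, 6) -> finishes; pool += (0, 3, 2) = (5, 5, 8)
  P6 needs (5, 5, 3) <= (5, 5, 8) -> finishes; pool += (1, 0, 3) = (6, 5, 11)


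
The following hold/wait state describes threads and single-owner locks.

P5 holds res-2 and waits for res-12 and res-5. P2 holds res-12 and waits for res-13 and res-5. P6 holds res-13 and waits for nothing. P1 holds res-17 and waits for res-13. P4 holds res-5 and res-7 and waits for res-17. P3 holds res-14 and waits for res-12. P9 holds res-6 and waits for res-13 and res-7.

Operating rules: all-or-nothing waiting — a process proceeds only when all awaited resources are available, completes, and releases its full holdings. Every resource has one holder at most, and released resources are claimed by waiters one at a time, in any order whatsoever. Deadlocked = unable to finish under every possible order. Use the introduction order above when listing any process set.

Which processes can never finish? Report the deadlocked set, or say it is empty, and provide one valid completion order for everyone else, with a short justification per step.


No process is deadlocked.
Key observation: no waiting chain loops back on itself — every chain ends at a process that waits on nothing, so everyone eventually runs.
The rest can finish in the order P6, P1, P4, P2, P3, P5, P9.
Check, step by step:
  P6: no waits; runs immediately, freeing res-13
  P1: everything it awaited (res-13) is free; runs, freeing res-17
  P4: everything it awaited (res-17) is free; runs, freeing res-5 and res-7
  P2: everything it awaited (res-13 and res-5) is free; runs, freeing res-12
  P3: everything it awaited (res-12) is free; runs, freeing res-14
  P5: everything it awaited (res-12 and res-5) is free; runs, freeing res-2
  P9: everything it awaited (res-13 and res-7) is free; runs, freeing res-6


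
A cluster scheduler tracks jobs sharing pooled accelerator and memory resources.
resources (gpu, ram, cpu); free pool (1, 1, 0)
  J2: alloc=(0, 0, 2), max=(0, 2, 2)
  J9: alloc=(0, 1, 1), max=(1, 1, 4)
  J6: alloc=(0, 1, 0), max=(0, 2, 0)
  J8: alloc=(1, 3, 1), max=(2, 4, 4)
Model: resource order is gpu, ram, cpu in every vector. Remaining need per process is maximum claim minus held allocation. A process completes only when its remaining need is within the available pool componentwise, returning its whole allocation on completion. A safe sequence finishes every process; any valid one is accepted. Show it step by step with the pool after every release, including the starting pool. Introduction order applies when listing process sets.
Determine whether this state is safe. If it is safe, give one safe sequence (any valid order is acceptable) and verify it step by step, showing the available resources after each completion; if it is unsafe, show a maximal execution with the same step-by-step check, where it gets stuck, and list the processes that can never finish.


The state is UNSAFE.
Key observation: cpu is the bottleneck — with J6, J2 done the pool holds (1, 2, 2), short of every remaining need.
Going as far as possible: J6, J2; after that, nothing fits. Verifying each step:
  pool = (1, 1, 0)
  run J6 (needs (0, 1, 0), free (1, 1, 0)); after release of (0, 1, 0) the pool is (1, 2, 0)
  run J2 (needs (0, 2, 0), free (1, 2, 0)); after release of (0, 0, 2) the pool is (1, 2, 2)
  blocked: J9 wants (1, 0, 3), pool (1, 2, 2) — not enough cpu
  blocked: J8 wants (1, 1, 3), pool (1, 2, 2) — not enough cpu
Processes that can never finish: J9 and J8.


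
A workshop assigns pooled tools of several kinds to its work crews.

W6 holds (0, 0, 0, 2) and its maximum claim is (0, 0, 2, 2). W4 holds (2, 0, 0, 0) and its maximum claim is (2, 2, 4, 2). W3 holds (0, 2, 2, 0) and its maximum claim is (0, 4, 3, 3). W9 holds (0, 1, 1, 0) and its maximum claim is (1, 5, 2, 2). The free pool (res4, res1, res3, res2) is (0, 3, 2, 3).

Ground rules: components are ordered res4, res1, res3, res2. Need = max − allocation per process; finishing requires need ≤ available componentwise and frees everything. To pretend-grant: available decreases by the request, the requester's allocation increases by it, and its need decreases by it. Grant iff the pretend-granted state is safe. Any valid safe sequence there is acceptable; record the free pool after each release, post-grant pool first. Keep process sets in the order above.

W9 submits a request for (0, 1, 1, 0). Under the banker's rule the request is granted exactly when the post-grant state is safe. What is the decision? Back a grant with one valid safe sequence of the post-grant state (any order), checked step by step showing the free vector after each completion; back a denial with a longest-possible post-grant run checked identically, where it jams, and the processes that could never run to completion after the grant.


DENY — the pretend-granted state is unsafe.
Key observation: after W3, W6 the pool peaks at (0, 4, 3, 5), and each blocked process is short somewhere: W4 on res3; W9 on res4.
On the post-grant state, W3, W6 is a maximal run — nothing extends it. Check, step by step:
  pool = (0, 2, 1, 3)
  W3: need (0, 2, 1, 3) fits (0, 2, 1, 3); releases (0, 2, 2, 0), pool now (0, 4, 3, 3)
  W6: need (0, 0, 2, 0) fits (0, 4, 3, 3); releases (0, 0, 0, 2), pool now (0, 4, 3, 5)
  blocked: W4 wants (0, 2, 4, 2), pool (0, 4, 3, 5) — not enough res3
  blocked: W9 wants (1, 3, 0, 2), pool (0, 4, 3, 5) — not enough res4
Had the request been granted, W4 and W9 could never finish.


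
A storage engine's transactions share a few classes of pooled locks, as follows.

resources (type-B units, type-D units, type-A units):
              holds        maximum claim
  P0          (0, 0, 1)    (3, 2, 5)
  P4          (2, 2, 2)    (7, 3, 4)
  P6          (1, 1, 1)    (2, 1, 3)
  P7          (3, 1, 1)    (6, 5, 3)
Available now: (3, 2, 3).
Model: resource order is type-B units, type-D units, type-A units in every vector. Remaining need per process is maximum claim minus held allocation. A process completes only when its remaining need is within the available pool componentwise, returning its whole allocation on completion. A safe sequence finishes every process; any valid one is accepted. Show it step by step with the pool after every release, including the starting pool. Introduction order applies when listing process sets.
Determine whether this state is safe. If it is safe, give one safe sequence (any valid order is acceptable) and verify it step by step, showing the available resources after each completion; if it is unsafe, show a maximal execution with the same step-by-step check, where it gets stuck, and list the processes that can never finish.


The state is UNSAFE.
Key observation: after P6, P0 the pool peaks at (4, 3, 5), and each blocked process is short somewhere: P4 on type-B units; P7 on type-D units.
A maximal execution: P6, P0 — then nothing else fits. Step-by-step check:
  pool = (3, 2, 3)
  P6 needs (1, 0, 2) <= (3, 2, 3) -> finishes; pool += (1, 1, 1) = (4, 3, 4)
  P0 needs (3, 2, 4) <= (4, 3, 4) -> finishes; pool += (0, 0, 1) = (4, 3, 5)
  blocked: P4 wants (5, 1, 2), pool (4, 3, 5) — not enough type-B units
  blocked: P7 wants (3, 4, 2), pool (4, 3, 5) — not enough type-D units
Never able to finish: P4 and P7.


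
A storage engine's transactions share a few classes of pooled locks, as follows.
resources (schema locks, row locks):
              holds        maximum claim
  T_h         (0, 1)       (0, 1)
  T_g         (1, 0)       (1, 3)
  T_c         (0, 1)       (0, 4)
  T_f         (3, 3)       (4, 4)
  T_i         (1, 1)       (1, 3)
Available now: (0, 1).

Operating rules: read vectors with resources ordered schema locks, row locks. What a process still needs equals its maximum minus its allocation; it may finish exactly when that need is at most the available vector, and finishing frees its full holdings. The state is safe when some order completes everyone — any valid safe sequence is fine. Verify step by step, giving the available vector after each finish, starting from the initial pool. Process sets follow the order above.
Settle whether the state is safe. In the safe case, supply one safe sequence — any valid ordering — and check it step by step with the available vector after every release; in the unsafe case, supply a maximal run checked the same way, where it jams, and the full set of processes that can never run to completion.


The state is SAFE; one workable sequence: T_h, T_i, T_c, T_f, T_g.
Key observation: T_i marks the first exact bind of the order: its need (0, 2) fits the free (0, 2) with zero slack on a requested resource.
Verifying each step:
  pool = (0, 1)
  T_h: need (0, 0) fits (0, 1); releases (0, 1), pool now (0, 2)
  T_i: need (0, 2) fits (0, 2); releases (1, 1), pool now (1, 3)
  T_c: need (0, 3) fits (1, 3); releases (0, 1), pool now (1, 4)
  T_f: need (1, 1) fits (1, 4); releases (3, 3), pool now (4, 7)
  T_g: need (0, 3) fits (4, 7); releases (1, 0), pool now (5, 7)


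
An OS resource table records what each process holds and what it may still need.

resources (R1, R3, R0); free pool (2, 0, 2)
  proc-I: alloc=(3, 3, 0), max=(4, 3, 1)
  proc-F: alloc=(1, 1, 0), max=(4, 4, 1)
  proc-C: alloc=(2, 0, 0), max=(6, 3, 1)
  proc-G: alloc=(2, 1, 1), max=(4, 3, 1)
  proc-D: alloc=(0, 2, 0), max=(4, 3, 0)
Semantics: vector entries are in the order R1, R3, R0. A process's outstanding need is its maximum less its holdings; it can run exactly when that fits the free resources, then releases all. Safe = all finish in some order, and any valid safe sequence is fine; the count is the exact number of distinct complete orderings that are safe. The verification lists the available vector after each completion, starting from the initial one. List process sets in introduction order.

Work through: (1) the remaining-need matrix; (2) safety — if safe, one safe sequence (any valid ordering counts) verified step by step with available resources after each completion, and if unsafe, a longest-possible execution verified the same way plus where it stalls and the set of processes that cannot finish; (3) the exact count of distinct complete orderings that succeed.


(1) Need matrix, components ordered R1, R3, R0:
  proc-I: (1, 0, 1)
  proc-F: (3, 3, 1)
  proc-C: (4, 3, 1)
  proc-G: (2, 2, 0)
  proc-D: (4, 1, 0)
(2) SAFE — a valid safe sequence is proc-I, proc-D, proc-F, proc-G, proc-C.
Key observation: no step in this order meets a requested resource exactly; the smallest headroom is 1, first reached at proc-I (need (1, 0, 1), pool (2, 0, 2)).
Verifying each step:
  pool = (2, 0, 2)
  proc-I: need (1, 0, 1) fits (2, 0, 2); releases (3, 3, 0), pool now (5, 3, 2)
  proc-D: need (4, 1, 0) fits (5, 3, 2); releases (0, 2, 0), pool now (5, 5, 2)
  proc-F: need (3, 3, 1) fits (5, 5, 2); releases (1, 1, 0), pool now (6, 6, 2)
  proc-G: need (2, 2, 0) fits (6, 6, 2); releases (2, 1, 1), pool now (8, 7, 3)
  proc-C: need (4, 3, 1) fits (8, 7, 3); releases (2, 0, 0), pool now (10, 7, 3)
(3) Precisely 24 of the possible complete orderings are safe sequences.


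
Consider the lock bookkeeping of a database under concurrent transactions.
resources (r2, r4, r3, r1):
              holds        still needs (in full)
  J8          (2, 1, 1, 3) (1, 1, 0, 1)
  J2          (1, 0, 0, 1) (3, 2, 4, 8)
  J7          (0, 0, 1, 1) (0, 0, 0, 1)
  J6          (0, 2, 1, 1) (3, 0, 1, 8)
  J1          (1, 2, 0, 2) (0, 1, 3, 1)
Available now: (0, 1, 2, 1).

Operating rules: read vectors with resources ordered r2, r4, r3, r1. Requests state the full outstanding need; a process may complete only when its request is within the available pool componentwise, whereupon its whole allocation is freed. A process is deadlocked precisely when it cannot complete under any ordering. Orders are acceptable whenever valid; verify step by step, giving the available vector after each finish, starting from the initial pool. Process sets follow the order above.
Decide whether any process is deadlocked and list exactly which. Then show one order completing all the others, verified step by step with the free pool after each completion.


Deadlocked set: J2 and J6.
Key observation: once J7, J1, J8 finish, the pool peaks at (3, 4, 4, 7) — and every remaining process still needs more r1 than that.
The rest can finish in the order J7, J1, J8. Step-by-step check:
  pool = (0, 1, 2, 1)
  J7: need (0, 0, 0, 1) fits (0, 1, 2, 1); releases (0, 0, 1, 1), pool now (0, 1, 3, 2)
  J1: need (0, 1, 3, 1) fits (0, 1, 3, 2); releases (1, 2, 0, 2), pool now (1, 3, 3, 4)
  J8: need (1, 1, 0, 1) fits (1, 3, 3, 4); releases (2, 1, 1, 3), pool now (3, 4, 4, 7)
The stuck group stays short no matter what:
  J2 cannot run: need (3, 2, 4, 8) vs free (3, 4, 4, 7) (insufficient r1)
  J6 cannot run: need (3, 0, 1, 8) vs free (3, 4, 4, 7) (insufficient r1)


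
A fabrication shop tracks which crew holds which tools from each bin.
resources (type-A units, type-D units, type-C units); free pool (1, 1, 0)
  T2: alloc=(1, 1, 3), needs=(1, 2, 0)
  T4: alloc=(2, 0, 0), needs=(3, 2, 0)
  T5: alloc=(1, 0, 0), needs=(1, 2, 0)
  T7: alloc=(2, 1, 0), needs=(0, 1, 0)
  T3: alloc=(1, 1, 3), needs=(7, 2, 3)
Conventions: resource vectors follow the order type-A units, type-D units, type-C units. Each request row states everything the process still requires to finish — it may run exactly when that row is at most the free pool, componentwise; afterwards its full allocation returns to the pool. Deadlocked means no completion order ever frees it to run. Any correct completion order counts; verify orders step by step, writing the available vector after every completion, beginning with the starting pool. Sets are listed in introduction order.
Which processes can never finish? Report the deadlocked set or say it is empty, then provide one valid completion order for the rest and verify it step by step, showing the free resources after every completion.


No process is deadlocked.
Key observation: starting with T7, each completion frees enough for the next — no one is permanently blocked.
A valid finishing order for the others: T7, T4, T5, T2, T3. Verifying each step:
  pool = (1, 1, 0)
  run T7 (needs (0, 1, 0), free (1, 1, 0)); after release of (2, 1, 0) the pool is (3, 2, 0)
  run T4 (needs (3, 2, 0), free (3, 2, 0)); after release of (2, 0, 0) the pool is (5, 2, 0)
  run T5 (needs (1, 2, 0), free (5, 2, 0)); after release of (1, 0, 0) the pool is (6, 2, 0)
  run T2 (needs (1, 2, 0), free (6, 2, 0)); after release of (1, 1, 3) the pool is (7, 3, 3)
  run T3 (needs (7, 2, 3), free (7, 3, 3)); after release of (1, 1, 3) the pool is (8, 4, 6)


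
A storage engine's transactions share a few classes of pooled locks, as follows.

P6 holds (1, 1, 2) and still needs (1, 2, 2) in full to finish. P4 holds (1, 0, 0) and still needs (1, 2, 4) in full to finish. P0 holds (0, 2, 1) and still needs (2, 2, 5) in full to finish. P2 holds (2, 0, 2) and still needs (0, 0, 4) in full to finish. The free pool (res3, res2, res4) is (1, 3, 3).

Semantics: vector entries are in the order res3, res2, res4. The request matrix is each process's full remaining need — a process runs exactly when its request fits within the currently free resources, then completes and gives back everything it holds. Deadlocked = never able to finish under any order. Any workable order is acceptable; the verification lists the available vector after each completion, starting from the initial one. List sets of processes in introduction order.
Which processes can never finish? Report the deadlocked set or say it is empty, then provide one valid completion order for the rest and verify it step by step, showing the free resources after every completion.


The deadlocked set is empty.
Key observation: there is always a runnable process — P6 first — so the state unwinds completely.
The rest can finish in the order P6, P2, P4, P0. Check, step by step:
  pool = (1, 3, 3)
  P6: need (1, 2, 2) fits (1, 3, 3); releases (1, 1, 2), pool now (2, 4, 5)
  P2: need (0, 0, 4) fits (2, 4, 5); releases (2, 0, 2), pool now (4, 4, 7)
  P4: need (1, 2, 4) fits (4, 4, 7); releases (1, 0, 0), pool now (5, 4, 7)
  P0: need (2, 2, 5) fits (5, 4, 7); releases (0, 2, 1), pool now (5, 6, 8)


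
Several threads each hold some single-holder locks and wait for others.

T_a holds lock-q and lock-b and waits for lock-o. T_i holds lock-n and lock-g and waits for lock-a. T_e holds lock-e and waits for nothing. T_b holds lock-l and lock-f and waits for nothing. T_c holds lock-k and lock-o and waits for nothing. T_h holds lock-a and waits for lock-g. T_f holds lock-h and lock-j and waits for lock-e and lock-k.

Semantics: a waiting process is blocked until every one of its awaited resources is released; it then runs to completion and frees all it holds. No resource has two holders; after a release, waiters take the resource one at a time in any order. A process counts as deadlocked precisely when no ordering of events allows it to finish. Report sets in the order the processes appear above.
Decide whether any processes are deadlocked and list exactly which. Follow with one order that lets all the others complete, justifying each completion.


Deadlocked: T_i and T_h.
Key observation: the knot is the closed ring of waits T_i -> T_h -> T_i; no other process is dragged down with it.
The rest can finish in the order T_b, T_c, T_e, T_a, T_f.
Walking it through:
  T_b: no waits; runs immediately, freeing lock-l and lock-f
  T_c: no waits; runs immediately, freeing lock-k and lock-o
  T_e: no waits; runs immediately, freeing lock-e
  run T_a (all its waits — lock-o — are resolved); releases lock-q and lock-b
  run T_f (all its waits — lock-e and lock-k — are resolved); releases lock-h and lock-j


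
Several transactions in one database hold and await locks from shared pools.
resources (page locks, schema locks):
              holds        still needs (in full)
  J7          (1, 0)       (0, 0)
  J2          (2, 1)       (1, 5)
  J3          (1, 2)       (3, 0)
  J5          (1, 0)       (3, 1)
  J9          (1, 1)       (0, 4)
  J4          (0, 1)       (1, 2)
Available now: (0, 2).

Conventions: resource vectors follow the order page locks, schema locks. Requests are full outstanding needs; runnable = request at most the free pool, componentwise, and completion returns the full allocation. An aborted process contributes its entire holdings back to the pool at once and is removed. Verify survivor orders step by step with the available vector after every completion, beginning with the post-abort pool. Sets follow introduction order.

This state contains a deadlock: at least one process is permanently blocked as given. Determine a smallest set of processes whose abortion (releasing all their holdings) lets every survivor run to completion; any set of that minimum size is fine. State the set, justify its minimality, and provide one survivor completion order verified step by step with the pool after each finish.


Minimum abort set: J3.
Key observation: before aborting J3, J9 was permanently blocked — no order could ever run it; afterwards it completes at step 1.
Minimality: the empty abort set fails — the state is deadlocked as it stands.
Survivors finish in the order: J9, J7, J4, J5, J2. Check, step by step (pool after the aborts first):
  pool = (1, 4)
  run J9 (needs (0, 4), free (1, 4)); after release of (1, 1) the pool is (2, 5)
  run J7 (needs (0, 0), free (2, 5)); after release of (1, 0) the pool is (3, 5)
  run J4 (needs (1, 2), free (3, 5)); after release of (0, 1) the pool is (3, 6)
  run J5 (needs (3, 1), free (3, 6)); after release of (1, 0) the pool is (4, 6)
  run J2 (needs (1, 5), free (4, 6)); after release of (2, 1) the pool is (6, 7)
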